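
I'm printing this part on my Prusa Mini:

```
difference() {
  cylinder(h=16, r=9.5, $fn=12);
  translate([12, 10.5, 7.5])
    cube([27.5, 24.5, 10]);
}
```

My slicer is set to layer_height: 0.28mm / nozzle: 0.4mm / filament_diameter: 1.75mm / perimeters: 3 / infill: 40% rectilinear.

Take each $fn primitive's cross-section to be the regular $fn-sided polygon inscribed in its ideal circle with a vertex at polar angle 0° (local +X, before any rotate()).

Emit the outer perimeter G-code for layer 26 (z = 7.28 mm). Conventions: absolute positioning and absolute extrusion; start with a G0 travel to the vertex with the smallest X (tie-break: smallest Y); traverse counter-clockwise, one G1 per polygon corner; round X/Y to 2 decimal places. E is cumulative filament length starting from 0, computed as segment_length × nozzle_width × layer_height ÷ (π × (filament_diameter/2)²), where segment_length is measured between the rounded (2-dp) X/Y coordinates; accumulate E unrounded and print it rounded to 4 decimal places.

G0 X-9.50 Y0.00 Z7.28
G1 X-8.23 Y-4.75 E0.2289
G1 X-4.75 Y-8.23 E0.4581
G1 X0.00 Y-9.50 E0.6871
G1 X4.75 Y-8.23 E0.9160
G1 X8.23 Y-4.75 E1.1452
G1 X9.50 Y0.00 E1.3741
G1 X8.23 Y4.75 E1.6031
G1 X4.75 Y8.23 E1.8322
G1 X0.00 Y9.50 E2.0612
G1 X-4.75 Y8.23 E2.2901
G1 X-8.23 Y4.75 E2.5193
G1 X-9.50 Y0.00 E2.7482

At z = 7.28 mm: the cylinder: section is a regular 12-gon, circumradius r=9.5; the cube at (12, 10.5) is not intersected at this z (z outside [7.5, 17.5]); Subtracting the remaining from the first: none of the subtracted shapes is present at this height, so the r=9.5 cylinder is unchanged — 1 connected region. The outline is a single polygon with 12 vertices. Extrusion per mm of travel: 0.4 × 0.28 / (π × 0.875²) = 0.046564. Accumulating E over each segment gives final E = 2.7482.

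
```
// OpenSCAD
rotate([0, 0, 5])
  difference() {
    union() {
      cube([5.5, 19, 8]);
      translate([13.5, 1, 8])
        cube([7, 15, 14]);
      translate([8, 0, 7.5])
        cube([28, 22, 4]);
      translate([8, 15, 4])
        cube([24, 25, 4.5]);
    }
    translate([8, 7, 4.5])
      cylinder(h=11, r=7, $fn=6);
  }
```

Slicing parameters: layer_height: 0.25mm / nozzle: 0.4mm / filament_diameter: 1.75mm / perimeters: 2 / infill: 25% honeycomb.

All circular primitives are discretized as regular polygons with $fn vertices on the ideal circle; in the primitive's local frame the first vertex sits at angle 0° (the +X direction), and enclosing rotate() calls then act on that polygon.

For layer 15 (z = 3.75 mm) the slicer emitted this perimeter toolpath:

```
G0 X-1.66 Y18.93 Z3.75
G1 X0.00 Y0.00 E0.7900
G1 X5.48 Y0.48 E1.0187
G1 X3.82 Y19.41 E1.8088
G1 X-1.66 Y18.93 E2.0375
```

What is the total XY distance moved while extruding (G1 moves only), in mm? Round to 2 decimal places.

49.01 mm

Sum the Euclidean lengths of each G1 segment: total = 49.01 mm.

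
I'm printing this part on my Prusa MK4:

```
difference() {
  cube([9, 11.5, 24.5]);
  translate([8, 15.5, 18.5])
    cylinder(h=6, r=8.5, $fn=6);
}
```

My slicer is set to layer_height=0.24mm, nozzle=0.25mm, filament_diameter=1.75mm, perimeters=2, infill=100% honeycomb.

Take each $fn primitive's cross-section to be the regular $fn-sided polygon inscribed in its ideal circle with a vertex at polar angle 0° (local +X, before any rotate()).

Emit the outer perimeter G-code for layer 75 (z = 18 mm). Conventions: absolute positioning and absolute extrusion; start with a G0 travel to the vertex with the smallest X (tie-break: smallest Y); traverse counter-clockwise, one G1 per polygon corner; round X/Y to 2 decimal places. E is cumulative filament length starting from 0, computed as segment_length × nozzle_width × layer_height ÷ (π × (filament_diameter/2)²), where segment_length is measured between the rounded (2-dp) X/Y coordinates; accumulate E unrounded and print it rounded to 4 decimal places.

At z = 18 mm: the 9×11.5 cube contributes its full rectangle; the cylinder at (8, 15.5) does not reach this height (z outside [18.5, 24.5]); Taking the first minus the rest: none of the subtracted shapes is present at this height, so the 9×11.5 cube is unchanged — 1 connected region. The outline is a single polygon with 4 vertices. Extrusion per mm of travel: 0.25 × 0.24 / (π × 0.875²) = 0.024945. Accumulating E over each segment gives final E = 1.0227.

G0 X0.00 Y0.00 Z18.00
G1 X9.00 Y0.00 E0.2245
G1 X9.00 Y11.50 E0.5114
G1 X0.00 Y11.50 E0.7359
G1 X0.00 Y0.00 E1.0227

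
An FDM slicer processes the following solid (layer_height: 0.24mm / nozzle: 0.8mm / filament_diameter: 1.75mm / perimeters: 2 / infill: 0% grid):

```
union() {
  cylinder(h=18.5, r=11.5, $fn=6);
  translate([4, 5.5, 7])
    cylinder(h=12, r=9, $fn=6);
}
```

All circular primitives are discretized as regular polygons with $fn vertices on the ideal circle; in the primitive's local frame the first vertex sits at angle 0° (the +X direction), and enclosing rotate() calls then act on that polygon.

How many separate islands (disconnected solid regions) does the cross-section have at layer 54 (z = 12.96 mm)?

1

At z = 12.96 mm: the r=11.5 cylinder contributes a regular 6-gon of circumradius 11.5; the cylinder at (4, 5.5): section is a regular 6-gon, circumradius r=9; Merging all regions: the regions partially overlap (shared area 143.69 mm²), so overlapping operands fuse into one piece — 1 connected region. Overall, the cross-section is a single solid region. Island count = 1.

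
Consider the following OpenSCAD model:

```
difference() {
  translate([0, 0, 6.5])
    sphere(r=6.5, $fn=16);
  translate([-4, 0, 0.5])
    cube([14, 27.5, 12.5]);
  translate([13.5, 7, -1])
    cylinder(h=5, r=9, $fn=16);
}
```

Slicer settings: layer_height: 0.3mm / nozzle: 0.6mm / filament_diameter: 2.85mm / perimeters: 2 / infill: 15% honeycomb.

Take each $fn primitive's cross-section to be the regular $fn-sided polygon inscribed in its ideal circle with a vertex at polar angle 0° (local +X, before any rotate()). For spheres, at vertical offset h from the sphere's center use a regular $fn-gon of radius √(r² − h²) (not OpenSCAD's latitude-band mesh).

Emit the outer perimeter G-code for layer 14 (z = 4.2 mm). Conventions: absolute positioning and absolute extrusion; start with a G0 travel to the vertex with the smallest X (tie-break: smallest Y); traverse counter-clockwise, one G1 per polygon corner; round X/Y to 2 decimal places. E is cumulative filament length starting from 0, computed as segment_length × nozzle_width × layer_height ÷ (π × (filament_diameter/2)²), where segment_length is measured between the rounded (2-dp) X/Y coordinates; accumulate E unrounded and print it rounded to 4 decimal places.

G0 X-6.08 Y0.00 Z4.20
G1 X-5.62 Y-2.33 E0.0670
G1 X-4.30 Y-4.30 E0.1339
G1 X-2.33 Y-5.62 E0.2008
G1 X0.00 Y-6.08 E0.2678
G1 X2.33 Y-5.62 E0.3349
G1 X4.30 Y-4.30 E0.4018
G1 X5.62 Y-2.33 E0.4687
G1 X6.08 Y0.00 E0.5357
G1 X-4.00 Y0.00 E0.8201
G1 X-4.00 Y4.50 E0.9471
G1 X-4.30 Y4.30 E0.9572
G1 X-5.62 Y2.33 E1.0242
G1 X-6.08 Y0.00 E1.0912

At z = 4.2 mm: the r=6.5 sphere slices to a regular 16-gon of circumradius 6.079 (√(r²−h²) with h=2.3 from center); the 14×27.5 cube at (-4, 0) contributes its full rectangle; the cylinder at (13.5, 7) does not reach this height (z outside [-1, 4]); Taking the first minus the rest: starting from the r=6.5 sphere, the 14×27.5 cube at (-4, 0) partially overlaps it — only the 50.36 mm² overlap (of its 385.00 mm²) is removed, clipping the outline — 1 connected region. The outline is a single polygon with 13 vertices. Extrusion per mm of travel: 0.6 × 0.3 / (π × 1.425²) = 0.028216. Accumulating E over each segment gives final E = 1.0912.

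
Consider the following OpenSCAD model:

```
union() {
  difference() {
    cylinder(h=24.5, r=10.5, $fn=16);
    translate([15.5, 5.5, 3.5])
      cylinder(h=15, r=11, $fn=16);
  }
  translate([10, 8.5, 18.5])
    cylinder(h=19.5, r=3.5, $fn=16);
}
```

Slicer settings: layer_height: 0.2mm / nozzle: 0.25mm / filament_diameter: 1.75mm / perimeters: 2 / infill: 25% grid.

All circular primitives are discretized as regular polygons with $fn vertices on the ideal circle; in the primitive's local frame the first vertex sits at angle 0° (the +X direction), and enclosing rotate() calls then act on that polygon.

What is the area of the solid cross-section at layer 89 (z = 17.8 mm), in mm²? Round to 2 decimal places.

At z = 17.8 mm: the cylinder: section is a regular 16-gon, circumradius r=10.5 (area = (16/2)·10.500²·sin(360°/16) = 337.53 mm²); the cylinder at (15.5, 5.5): section is a regular 16-gon, circumradius r=11 (area = (16/2)·11.000²·sin(360°/16) = 370.44 mm²); Taking the first minus the rest: starting from the r=10.5 cylinder (337.53 mm²), the r=11 cylinder at (15.5, 5.5) partially overlaps it — only the 43.62 mm² overlap (of its 370.44 mm²) is removed, clipping the outline — area = 293.91 mm²; the cylinder at (10, 8.5) is absent (z outside [18.5, 38]); Combining (union): only that combined region is present, so the union is just that shape — area = 293.91 mm². Overall, the cross-section is a single solid region. Net area = 293.91 mm².

293.91 mm²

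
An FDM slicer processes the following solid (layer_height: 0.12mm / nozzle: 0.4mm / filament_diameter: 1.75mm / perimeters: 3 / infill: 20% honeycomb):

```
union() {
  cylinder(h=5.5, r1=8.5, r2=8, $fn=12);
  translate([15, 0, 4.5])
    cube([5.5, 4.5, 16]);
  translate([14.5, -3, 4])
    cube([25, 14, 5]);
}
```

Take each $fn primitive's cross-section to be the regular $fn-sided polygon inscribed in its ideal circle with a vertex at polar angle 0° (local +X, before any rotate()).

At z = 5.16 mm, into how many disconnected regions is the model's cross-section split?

2

At z = 5.16 mm: the cone: at t=0.938 of its height the radius interpolates to r₁+(r₂−r₁)t = 8.031, giving a regular 12-gon of that circumradius; the cube at (15, 0) is present — its section is the full 5.5×4.5 rectangle; the cube at (14.5, -3) (footprint 25×14) is included at this height; Combining (union): the regions partially overlap (shared area 24.75 mm²), so overlapping operands fuse into one piece — 2 connected regions. The result has 2 disconnected regions.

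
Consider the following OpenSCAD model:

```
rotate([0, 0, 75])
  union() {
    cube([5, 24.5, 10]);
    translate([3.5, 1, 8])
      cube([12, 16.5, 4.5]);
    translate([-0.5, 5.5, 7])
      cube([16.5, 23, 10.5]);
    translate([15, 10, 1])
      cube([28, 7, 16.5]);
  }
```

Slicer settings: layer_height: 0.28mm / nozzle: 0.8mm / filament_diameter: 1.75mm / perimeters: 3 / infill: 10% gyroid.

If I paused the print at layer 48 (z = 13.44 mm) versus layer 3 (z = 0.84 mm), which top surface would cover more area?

Layer 48 (z = 13.44): the cube is not intersected at this z (z outside [0, 10]); the cube at (3.5, 1) is absent (z outside [8, 12.5]); the 16.5×23 cube at (-0.5, 5.5) contributes its full rectangle (area 379.50 mm²); the 28×7 cube at (15, 10) contributes its full rectangle (area 196.00 mm²); Taking the union: the regions partially overlap — summed areas 575.50 mm² minus the doubly-counted overlap 7.00 mm² gives 568.50 mm² — area = 568.50 mm²; (rotated 75° about Z; rotation is an isometry so areas/perimeters/island counts are preserved). So its area = 568.50 mm². Layer 3 (z = 0.84): the cube (footprint 5×24.5) is included at this height (area 122.50 mm²); the cube at (3.5, 1) is absent (z outside [8, 12.5]); the cube at (-0.5, 5.5) does not reach this height (z outside [7, 17.5]); the cube at (15, 10) does not reach this height (z outside [1, 17.5]); Combining (union): only the 5×24.5 cube is present, so the union is just that shape — area = 122.50 mm²; (rotated 75° about Z; rotation is an isometry so areas/perimeters/island counts are preserved). So its area = 122.50 mm². Layer 48 is larger (568.50 vs 122.50 mm²).

layer 48 (z = 13.44 mm)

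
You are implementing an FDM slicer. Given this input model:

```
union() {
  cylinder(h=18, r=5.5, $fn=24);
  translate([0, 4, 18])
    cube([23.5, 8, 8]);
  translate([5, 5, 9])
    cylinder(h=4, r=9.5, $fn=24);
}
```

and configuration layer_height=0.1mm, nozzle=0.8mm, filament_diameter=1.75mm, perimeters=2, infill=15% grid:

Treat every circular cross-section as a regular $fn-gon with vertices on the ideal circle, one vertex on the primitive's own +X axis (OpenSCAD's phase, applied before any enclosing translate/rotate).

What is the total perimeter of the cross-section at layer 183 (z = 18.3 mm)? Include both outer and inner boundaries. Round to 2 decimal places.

63.00 mm

At z = 18.3 mm: the cylinder does not reach this height (z outside [0, 18]); the cube at (0, 4) is present — its section is the full 23.5×8 rectangle (perimeter 63.00 mm); the cylinder at (5, 5) is absent (z outside [9, 13]); Combining (union): only the 23.5×8 cube at (0, 4) is present, so the union is just that shape — boundary = 63.00 mm. Overall, the cross-section is a single solid region. Total boundary length (outer) = 63.00 mm.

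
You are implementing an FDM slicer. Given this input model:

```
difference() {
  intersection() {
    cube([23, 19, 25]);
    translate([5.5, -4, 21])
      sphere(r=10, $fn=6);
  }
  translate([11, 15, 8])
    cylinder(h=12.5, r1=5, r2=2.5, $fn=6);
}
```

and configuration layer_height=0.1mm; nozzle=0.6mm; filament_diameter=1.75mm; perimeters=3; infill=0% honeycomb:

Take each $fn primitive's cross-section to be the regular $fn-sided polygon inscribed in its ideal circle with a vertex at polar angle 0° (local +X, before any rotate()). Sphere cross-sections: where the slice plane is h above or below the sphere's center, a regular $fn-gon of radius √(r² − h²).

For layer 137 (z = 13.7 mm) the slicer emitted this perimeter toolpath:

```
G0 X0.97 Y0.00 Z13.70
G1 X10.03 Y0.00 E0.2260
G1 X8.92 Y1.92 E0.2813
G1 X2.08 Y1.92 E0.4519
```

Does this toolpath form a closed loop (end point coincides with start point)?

Start point (G0): (0.97, 0.00). End point (last G1): the path does not return to the start — open.

no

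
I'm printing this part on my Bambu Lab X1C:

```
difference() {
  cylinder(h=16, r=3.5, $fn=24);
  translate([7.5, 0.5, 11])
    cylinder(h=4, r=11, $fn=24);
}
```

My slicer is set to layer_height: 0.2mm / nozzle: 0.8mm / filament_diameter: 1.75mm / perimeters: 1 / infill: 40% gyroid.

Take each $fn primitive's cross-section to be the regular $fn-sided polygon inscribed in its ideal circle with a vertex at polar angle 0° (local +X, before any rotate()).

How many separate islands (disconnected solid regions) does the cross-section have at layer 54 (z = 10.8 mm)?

At z = 10.8 mm: the cylinder: section is a regular 24-gon, circumradius r=3.5; the cylinder at (7.5, 0.5) does not reach this height (z outside [11, 15]); Subtracting the remaining from the first: none of the subtracted shapes is present at this height, so the r=3.5 cylinder is unchanged — 1 connected region. Overall, the cross-section is a single solid region. Island count = 1.

1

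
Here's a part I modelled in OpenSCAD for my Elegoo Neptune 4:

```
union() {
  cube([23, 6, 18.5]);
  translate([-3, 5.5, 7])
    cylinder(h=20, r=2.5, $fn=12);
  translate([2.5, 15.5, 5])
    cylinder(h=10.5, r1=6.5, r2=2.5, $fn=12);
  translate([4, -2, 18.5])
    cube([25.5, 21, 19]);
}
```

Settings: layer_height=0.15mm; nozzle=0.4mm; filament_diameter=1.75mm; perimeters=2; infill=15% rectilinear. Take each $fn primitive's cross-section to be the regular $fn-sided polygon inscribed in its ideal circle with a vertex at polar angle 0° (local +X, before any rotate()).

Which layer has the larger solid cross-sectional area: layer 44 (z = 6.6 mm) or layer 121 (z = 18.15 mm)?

Layer 44 (z = 6.6): the 23×6 cube contributes its full rectangle (area 138.00 mm²); the cylinder at (-3, 5.5) is absent (z outside [7, 27]); the cone at (2.5, 15.5) contributes a regular 12-gon of circumradius 5.890 (interpolated between r1=6.5 and r2=2.5 at t=0.152) (area = (12/2)·5.890²·sin(360°/12) = 104.09 mm²); the cube at (4, -2) does not reach this height (z outside [18.5, 37.5]); Combining (union): the 2 present regions are separate (no shared area or edge), so areas and boundary lengths simply add and each stays a separate island — area = 242.09 mm². So its area = 242.09 mm². Layer 121 (z = 18.15): the 23×6 cube contributes its full rectangle (area 138.00 mm²); the cylinder at (-3, 5.5): section is a regular 12-gon, circumradius r=2.5 (area = (12/2)·2.500²·sin(360°/12) = 18.75 mm²); the cone at (2.5, 15.5) is absent (z outside [5, 15.5]); the cube at (4, -2) is absent (z outside [18.5, 37.5]); Taking the union: the 2 present regions are separate (no shared area or edge), so areas and boundary lengths simply add and each stays a separate island — area = 156.75 mm². So its area = 156.75 mm². Layer 44 is larger (242.09 vs 156.75 mm²).

layer 44 (z = 6.6 mm)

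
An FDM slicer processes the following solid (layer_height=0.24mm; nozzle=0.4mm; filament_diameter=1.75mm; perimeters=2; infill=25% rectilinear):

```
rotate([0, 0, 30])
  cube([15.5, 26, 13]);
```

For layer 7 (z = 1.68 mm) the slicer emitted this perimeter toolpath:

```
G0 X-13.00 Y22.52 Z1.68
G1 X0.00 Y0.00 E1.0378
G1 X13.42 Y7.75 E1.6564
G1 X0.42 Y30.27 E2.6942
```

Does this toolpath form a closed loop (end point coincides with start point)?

no

Start point (G0): (-13.00, 22.52). End point (last G1): the path does not return to the start — open.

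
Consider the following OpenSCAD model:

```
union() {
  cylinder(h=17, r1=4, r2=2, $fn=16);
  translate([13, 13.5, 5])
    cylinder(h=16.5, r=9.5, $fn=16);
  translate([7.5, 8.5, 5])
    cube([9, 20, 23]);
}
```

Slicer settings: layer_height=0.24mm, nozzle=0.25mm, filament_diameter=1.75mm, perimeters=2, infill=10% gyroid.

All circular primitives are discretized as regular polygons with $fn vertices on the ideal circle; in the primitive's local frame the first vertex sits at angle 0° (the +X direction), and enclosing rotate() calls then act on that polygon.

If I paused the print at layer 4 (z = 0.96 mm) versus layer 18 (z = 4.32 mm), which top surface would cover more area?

layer 4 (z = 0.96 mm)

Layer 4 (z = 0.96): the cone: at t=0.056 of its height the radius interpolates to r₁+(r₂−r₁)t = 3.887, giving a regular 16-gon of that circumradius (area = (16/2)·3.887²·sin(360°/16) = 46.26 mm²); the cylinder at (13, 13.5) does not reach this height (z outside [5, 21.5]); the cube at (7.5, 8.5) is not intersected at this z (z outside [5, 28]); Taking the union: only the cone is present, so the union is just that shape — area = 46.26 mm². So its area = 46.26 mm². Layer 18 (z = 4.32): the cone (r1=4→r2=2) has section circumradius 3.492 here — a regular 16-gon (area = (16/2)·3.492²·sin(360°/16) = 37.33 mm²); the cylinder at (13, 13.5) is absent (z outside [5, 21.5]); the cube at (7.5, 8.5) is not intersected at this z (z outside [5, 28]); Combining (union): only the cone is present, so the union is just that shape — area = 37.33 mm². So its area = 37.33 mm². Layer 4 is larger (46.26 vs 37.33 mm²).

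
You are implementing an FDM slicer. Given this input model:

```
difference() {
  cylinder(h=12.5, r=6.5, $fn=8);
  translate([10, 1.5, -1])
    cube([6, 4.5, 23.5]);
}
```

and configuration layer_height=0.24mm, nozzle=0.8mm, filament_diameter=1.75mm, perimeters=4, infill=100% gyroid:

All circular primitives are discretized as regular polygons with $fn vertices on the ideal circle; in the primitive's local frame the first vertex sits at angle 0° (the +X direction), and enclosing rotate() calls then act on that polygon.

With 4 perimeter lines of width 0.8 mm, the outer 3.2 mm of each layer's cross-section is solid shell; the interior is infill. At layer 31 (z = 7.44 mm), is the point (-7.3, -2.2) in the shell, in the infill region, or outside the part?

At z = 7.44 mm: the cylinder: section is a regular 8-gon, circumradius r=6.5; the 6×4.5 cube at (10, 1.5) contributes its full rectangle; Taking the first minus the rest: starting from the r=6.5 cylinder, the 6×4.5 cube at (10, 1.5) misses the remaining region (no effect) — 1 connected region. Overall, the cross-section is a single solid region. The nearest boundary edge runs (-4.60, -4.60)→(-6.50, 0.00); distance from the point to it = 1.58 mm. The point is not inside any of the regions above, so it lies outside the cross-section (1.58 mm from the nearest boundary).

outside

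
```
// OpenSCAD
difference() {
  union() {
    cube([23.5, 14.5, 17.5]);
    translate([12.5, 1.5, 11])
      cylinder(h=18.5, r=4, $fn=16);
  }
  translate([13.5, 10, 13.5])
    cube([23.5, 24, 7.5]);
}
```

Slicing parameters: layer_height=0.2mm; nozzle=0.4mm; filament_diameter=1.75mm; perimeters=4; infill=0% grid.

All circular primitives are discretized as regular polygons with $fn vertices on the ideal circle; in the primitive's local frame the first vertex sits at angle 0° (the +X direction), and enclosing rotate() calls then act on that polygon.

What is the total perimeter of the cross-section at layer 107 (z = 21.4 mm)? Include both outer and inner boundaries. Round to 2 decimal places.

24.97 mm

At z = 21.4 mm: the cube does not reach this height (z outside [0, 17.5]); the r=4 cylinder at (12.5, 1.5) contributes a regular 16-gon of circumradius 4 (perimeter = 2·16·4.000·sin(180°/16) = 24.97 mm); Taking the union: only the r=4 cylinder at (12.5, 1.5) is present, so the union is just that shape — boundary = 24.97 mm; the cube at (13.5, 10) is absent (z outside [13.5, 21]); After the difference (first − rest): none of the subtracted shapes is present at this height, so the result so far is unchanged — boundary = 24.97 mm. Overall, the cross-section is a single solid region. Total boundary length (outer) = 24.97 mm.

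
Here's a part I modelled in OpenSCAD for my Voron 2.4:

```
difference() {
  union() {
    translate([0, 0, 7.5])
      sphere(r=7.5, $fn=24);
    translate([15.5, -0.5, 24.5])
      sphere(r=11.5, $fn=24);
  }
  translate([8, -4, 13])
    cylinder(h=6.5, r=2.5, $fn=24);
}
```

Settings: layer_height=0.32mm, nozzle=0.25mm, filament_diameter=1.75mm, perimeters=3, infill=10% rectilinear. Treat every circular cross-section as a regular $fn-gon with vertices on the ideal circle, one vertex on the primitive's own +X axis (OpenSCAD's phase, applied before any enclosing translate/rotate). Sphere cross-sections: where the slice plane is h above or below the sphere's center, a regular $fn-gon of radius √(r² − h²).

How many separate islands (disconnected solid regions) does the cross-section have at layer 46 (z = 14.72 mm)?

2

At z = 14.72 mm: the sphere: section is a regular 24-gon, circumradius = √(r²−h²) = √(7.5²−7.22²) = 2.030; the r=11.5 sphere at (15.5, -0.5) contributes a regular 24-gon of circumradius √(11.5²−9.78²) = 6.050; Combining (union): the 2 present regions are separate (no shared area or edge), so areas and boundary lengths simply add and each stays a separate island — 2 connected regions; the r=2.5 cylinder at (8, -4) contributes a regular 24-gon of circumradius 2.5; Taking the first minus the rest: starting from that combined region, the r=2.5 cylinder at (8, -4) partially overlaps it — only the 0.27 mm² overlap (of its 19.41 mm²) is removed, clipping the outline — 2 connected regions. Overall, the cross-section has 2 separate islands. Island count = 2.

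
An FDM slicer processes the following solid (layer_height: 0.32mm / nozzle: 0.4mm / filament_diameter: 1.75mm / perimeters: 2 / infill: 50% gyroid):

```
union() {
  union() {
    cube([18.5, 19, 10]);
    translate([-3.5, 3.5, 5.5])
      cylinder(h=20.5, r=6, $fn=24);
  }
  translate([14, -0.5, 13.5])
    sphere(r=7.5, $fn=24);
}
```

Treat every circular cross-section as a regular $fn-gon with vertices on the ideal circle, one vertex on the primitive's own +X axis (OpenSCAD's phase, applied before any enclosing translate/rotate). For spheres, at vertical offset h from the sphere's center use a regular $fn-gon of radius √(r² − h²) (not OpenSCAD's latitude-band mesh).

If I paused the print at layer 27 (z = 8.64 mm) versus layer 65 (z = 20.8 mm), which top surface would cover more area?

Layer 27 (z = 8.64): the cube (footprint 18.5×19) is included at this height (area 351.50 mm²); the r=6 cylinder at (-3.5, 3.5) gives a regular 24-gon of circumradius 6 (constant along its height) (area = (24/2)·6.000²·sin(360°/24) = 111.81 mm²); Combining (union): the regions partially overlap — summed areas 463.31 mm² minus the doubly-counted overlap 15.70 mm² gives 447.61 mm² — area = 447.61 mm²; the sphere at (14, -0.5): section is a regular 24-gon, circumradius = √(r²−h²) = √(7.5²−4.86²) = 5.712 (area = (24/2)·5.712²·sin(360°/24) = 101.34 mm²); Taking the union: the regions partially overlap — summed areas 548.95 mm² minus the doubly-counted overlap 42.79 mm² gives 506.16 mm² — area = 506.16 mm². So its area = 506.16 mm². Layer 65 (z = 20.8): the cube is absent (z outside [0, 10]); the r=6 cylinder at (-3.5, 3.5) contributes a regular 24-gon of circumradius 6 (area = (24/2)·6.000²·sin(360°/24) = 111.81 mm²); Merging all regions: only the r=6 cylinder at (-3.5, 3.5) is present, so the union is just that shape — area = 111.81 mm²; the sphere at (14, -0.5): section is a regular 24-gon, circumradius = √(r²−h²) = √(7.5²−7.3²) = 1.720 (area = (24/2)·1.720²·sin(360°/24) = 9.19 mm²); Taking the union: the 2 present regions are separate (no shared area or edge), so areas and boundary lengths simply add and each stays a separate island — area = 121.00 mm². So its area = 121.00 mm². Layer 27 is larger (506.16 vs 121.00 mm²).

layer 27 (z = 8.64 mm)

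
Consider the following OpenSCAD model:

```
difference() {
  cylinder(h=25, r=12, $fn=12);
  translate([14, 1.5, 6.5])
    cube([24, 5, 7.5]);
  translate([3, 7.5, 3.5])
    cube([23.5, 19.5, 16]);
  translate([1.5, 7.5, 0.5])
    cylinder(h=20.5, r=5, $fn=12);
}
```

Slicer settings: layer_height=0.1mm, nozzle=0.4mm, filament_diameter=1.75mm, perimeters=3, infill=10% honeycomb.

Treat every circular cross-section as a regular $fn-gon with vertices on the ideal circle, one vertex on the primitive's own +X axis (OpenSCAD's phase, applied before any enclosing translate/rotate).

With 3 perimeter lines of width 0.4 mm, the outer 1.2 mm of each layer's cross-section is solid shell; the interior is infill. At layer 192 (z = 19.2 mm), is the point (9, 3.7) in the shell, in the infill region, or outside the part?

At z = 19.2 mm: the cylinder: section is a regular 12-gon, circumradius r=12; the cube at (14, 1.5) is absent (z outside [6.5, 14]); the 23.5×19.5 cube at (3, 7.5) contributes its full rectangle; the r=5 cylinder at (1.5, 7.5) gives a regular 12-gon of circumradius 5 (constant along its height); Taking the first minus the rest: starting from the r=12 cylinder, the 23.5×19.5 cube at (3, 7.5) partially overlaps it — only the 14.07 mm² overlap (of its 458.25 mm²) is removed, clipping the outline; the r=5 cylinder at (1.5, 7.5) partially overlaps it — only the 61.24 mm² overlap (of its 75.00 mm²) is removed, clipping the outline — 1 connected region. Overall, the cross-section is a single solid region. The nearest boundary edge runs (10.39, 6.00)→(12.00, 0.00); distance from the point to it = 1.94 mm. The point is inside the cross-section and 1.94 mm from the nearest boundary — more than the 1.2 mm shell width (3 × 0.4), so it's in the infill interior.

infill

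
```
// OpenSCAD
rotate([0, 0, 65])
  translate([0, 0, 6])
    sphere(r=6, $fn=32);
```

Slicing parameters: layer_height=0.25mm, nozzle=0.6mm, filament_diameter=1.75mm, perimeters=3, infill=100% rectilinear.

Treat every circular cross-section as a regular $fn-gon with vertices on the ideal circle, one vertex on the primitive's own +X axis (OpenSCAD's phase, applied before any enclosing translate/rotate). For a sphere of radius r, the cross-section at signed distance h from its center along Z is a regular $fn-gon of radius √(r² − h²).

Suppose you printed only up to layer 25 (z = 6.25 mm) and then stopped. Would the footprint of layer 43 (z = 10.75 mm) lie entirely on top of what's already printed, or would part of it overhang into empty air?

Compare the two slices. At z = 6.25: the r=6 sphere slices to a regular 32-gon of circumradius 5.995 (√(r²−h²) with h=0.25 from center) (area = (32/2)·5.995²·sin(360°/32) = 112.18 mm²); (rotated 65° about Z; rotation is an isometry so areas/perimeters/island counts are preserved). At z = 10.75: the r=6 sphere contributes a regular 32-gon of circumradius √(6²−4.75²) = 3.666 (area = (32/2)·3.666²·sin(360°/32) = 41.94 mm²); (whole slice rotated 65° about Z — lengths, areas and connectivity unchanged). Checking containment: the cross-section at z = 10.75 is a subset of the cross-section at z = 6.25.

entirely on top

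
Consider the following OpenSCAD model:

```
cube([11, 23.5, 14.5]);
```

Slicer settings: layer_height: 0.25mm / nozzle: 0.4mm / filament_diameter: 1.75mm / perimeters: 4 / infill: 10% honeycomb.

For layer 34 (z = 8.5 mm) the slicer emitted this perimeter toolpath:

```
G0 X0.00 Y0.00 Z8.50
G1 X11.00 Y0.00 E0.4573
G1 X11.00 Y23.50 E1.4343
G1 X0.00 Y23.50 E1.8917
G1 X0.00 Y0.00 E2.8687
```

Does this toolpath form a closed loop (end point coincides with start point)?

Start point (G0): (0.00, 0.00). End point (last G1): the path returns to the start — closed.

yes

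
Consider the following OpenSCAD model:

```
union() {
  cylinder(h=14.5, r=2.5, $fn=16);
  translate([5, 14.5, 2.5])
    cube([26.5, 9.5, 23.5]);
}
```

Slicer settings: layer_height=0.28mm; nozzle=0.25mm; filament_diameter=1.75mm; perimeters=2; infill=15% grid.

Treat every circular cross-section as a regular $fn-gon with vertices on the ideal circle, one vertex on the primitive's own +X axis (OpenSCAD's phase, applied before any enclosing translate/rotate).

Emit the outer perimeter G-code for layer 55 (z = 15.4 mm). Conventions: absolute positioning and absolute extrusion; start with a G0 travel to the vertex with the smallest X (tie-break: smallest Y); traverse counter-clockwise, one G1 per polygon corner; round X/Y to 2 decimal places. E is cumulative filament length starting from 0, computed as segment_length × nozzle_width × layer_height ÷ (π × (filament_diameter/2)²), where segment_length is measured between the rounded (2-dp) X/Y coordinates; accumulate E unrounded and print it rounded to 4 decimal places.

At z = 15.4 mm: the cylinder is absent (z outside [0, 14.5]); the 26.5×9.5 cube at (5, 14.5) contributes its full rectangle; Merging all regions: only the 26.5×9.5 cube at (5, 14.5) is present, so the union is just that shape — 1 connected region. The outline is a single polygon with 4 vertices. Extrusion per mm of travel: 0.25 × 0.28 / (π × 0.875²) = 0.029103. Accumulating E over each segment gives final E = 2.0954.

G0 X5.00 Y14.50 Z15.40
G1 X31.50 Y14.50 E0.7712
G1 X31.50 Y24.00 E1.0477
G1 X5.00 Y24.00 E1.8189
G1 X5.00 Y14.50 E2.0954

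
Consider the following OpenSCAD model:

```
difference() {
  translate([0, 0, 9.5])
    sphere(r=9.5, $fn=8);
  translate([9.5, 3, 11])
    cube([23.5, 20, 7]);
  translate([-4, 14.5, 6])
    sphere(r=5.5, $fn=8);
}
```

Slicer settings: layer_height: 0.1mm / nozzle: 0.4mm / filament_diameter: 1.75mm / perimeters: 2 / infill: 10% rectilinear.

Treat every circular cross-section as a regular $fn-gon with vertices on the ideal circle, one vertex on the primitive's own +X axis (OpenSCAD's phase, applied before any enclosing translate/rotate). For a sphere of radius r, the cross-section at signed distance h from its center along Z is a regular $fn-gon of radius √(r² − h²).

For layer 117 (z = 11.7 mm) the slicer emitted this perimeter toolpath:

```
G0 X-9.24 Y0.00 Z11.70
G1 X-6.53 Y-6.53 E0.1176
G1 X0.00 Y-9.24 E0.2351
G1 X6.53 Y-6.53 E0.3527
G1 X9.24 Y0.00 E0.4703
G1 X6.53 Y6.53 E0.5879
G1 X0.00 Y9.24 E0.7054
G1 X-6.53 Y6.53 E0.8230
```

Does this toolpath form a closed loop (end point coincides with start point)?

Start point (G0): (-9.24, 0.00). End point (last G1): the path does not return to the start — open.

no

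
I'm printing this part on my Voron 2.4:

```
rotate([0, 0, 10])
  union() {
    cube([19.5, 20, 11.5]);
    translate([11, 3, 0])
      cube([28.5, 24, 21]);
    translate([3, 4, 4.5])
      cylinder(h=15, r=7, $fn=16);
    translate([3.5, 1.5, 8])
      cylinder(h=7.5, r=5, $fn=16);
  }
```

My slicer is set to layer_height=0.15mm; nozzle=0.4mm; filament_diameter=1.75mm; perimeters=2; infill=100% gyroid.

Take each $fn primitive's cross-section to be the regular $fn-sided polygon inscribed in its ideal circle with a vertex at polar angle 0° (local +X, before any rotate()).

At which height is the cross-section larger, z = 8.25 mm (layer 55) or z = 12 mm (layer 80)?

Layer 55 (z = 8.25): the cube is present — its section is the full 19.5×20 rectangle (area 390.00 mm²); the cube at (11, 3) is present — its section is the full 28.5×24 rectangle (area 684.00 mm²); the r=7 cylinder at (3, 4) gives a regular 16-gon of circumradius 7 (constant along its height) (area = (16/2)·7.000²·sin(360°/16) = 150.01 mm²); the r=5 cylinder at (3.5, 1.5) contributes a regular 16-gon of circumradius 5 (area = (16/2)·5.000²·sin(360°/16) = 76.54 mm²); Merging all regions: the regions partially overlap — summed areas 1300.55 mm² minus the doubly-counted overlap 313.56 mm² gives 986.99 mm² — area = 986.99 mm²; (rotated 10° about Z; rotation is an isometry so areas/perimeters/island counts are preserved). So its area = 986.99 mm². Layer 80 (z = 12): the cube does not reach this height (z outside [0, 11.5]); the 28.5×24 cube at (11, 3) contributes its full rectangle (area 684.00 mm²); the r=7 cylinder at (3, 4) contributes a regular 16-gon of circumradius 7 (area = (16/2)·7.000²·sin(360°/16) = 150.01 mm²); the r=5 cylinder at (3.5, 1.5) gives a regular 16-gon of circumradius 5 (constant along its height) (area = (16/2)·5.000²·sin(360°/16) = 76.54 mm²); Merging all regions: the regions partially overlap — summed areas 910.55 mm² minus the doubly-counted overlap 73.48 mm² gives 837.07 mm² — area = 837.07 mm²; (whole slice rotated 10° about Z — lengths, areas and connectivity unchanged). So its area = 837.07 mm². Layer 55 is larger (986.99 vs 837.07 mm²).

layer 55 (z = 8.25 mm)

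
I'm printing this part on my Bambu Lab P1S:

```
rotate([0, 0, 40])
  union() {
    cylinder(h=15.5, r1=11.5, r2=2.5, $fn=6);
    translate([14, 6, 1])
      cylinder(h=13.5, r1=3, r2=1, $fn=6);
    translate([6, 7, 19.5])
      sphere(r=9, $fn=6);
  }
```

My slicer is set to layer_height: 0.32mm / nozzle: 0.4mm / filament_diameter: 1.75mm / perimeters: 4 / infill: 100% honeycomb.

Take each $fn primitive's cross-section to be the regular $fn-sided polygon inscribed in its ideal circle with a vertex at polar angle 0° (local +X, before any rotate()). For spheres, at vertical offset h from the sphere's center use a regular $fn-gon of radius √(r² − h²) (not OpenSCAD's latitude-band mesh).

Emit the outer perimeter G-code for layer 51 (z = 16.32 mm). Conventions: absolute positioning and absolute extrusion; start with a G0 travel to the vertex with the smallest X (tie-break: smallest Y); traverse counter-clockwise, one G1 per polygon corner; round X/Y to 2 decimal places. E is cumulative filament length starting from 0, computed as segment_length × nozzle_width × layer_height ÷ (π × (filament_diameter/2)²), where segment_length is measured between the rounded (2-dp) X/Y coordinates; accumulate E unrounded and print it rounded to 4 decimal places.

At z = 16.32 mm: the cone is not intersected at this z (z outside [0, 15.5]); the cone at (14, 6) is not intersected at this z (z outside [1, 14.5]); the r=9 sphere at (6, 7) contributes a regular 6-gon of circumradius √(9²−3.18²) = 8.419; Merging all regions: only the r=9 sphere at (6, 7) is present, so the union is just that shape — 1 connected region; (whole slice rotated 40° about Z — lengths, areas and connectivity unchanged). The outline is a single polygon with 6 vertices. Extrusion per mm of travel: 0.4 × 0.32 / (π × 0.875²) = 0.053216. Accumulating E over each segment gives final E = 2.6879.

G0 X-7.81 Y12.10 Z16.32
G1 X-6.35 Y3.81 E0.4480
G1 X1.56 Y0.93 E0.8959
G1 X8.01 Y6.34 E1.3439
G1 X6.55 Y14.63 E1.7919
G1 X-1.37 Y17.51 E2.2403
G1 X-7.81 Y12.10 E2.6879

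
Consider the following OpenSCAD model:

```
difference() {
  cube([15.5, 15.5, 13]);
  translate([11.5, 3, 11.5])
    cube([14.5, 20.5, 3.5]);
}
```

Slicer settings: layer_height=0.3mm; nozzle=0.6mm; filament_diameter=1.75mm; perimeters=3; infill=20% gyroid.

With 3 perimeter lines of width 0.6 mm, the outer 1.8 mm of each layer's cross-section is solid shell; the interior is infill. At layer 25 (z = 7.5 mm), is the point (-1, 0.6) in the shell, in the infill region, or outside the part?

outside

At z = 7.5 mm: the 15.5×15.5 cube contributes its full rectangle; the cube at (11.5, 3) is absent (z outside [11.5, 15]); Taking the first minus the rest: none of the subtracted shapes is present at this height, so the 15.5×15.5 cube is unchanged — 1 connected region. Overall, the cross-section is a single solid region. The nearest boundary edge runs (0.00, 15.50)→(0.00, 0.00); distance from the point to it = 1.00 mm. The point is not inside any of the regions above, so it lies outside the cross-section (1.00 mm from the nearest boundary).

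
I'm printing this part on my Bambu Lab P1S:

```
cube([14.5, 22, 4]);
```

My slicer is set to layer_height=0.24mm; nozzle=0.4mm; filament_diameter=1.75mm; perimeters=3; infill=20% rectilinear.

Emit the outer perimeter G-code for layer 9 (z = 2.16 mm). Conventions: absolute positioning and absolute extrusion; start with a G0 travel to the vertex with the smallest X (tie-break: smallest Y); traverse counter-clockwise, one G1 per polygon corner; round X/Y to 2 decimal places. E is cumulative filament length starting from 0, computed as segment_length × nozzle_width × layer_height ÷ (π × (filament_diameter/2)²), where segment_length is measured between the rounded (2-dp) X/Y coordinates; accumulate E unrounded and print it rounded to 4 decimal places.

At z = 2.16 mm: the cube (footprint 14.5×22) is included at this height. The outline is a single polygon with 4 vertices. Extrusion per mm of travel: 0.4 × 0.24 / (π × 0.875²) = 0.039912. Accumulating E over each segment gives final E = 2.9136.

G0 X0.00 Y0.00 Z2.16
G1 X14.50 Y0.00 E0.5787
G1 X14.50 Y22.00 E1.4568
G1 X0.00 Y22.00 E2.0355
G1 X0.00 Y0.00 E2.9136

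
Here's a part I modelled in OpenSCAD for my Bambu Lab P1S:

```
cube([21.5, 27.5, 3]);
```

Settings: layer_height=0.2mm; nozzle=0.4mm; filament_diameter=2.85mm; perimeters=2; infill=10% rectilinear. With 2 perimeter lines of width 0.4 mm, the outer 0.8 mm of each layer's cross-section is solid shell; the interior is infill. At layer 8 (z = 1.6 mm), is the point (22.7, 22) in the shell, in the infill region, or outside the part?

At z = 1.6 mm: the cube (footprint 21.5×27.5) is included at this height. Overall, the cross-section is a single solid region. The nearest boundary edge runs (21.50, 0.00)→(21.50, 27.50); distance from the point to it = 1.20 mm. The point is not inside any of the regions above, so it lies outside the cross-section (1.20 mm from the nearest boundary).

outside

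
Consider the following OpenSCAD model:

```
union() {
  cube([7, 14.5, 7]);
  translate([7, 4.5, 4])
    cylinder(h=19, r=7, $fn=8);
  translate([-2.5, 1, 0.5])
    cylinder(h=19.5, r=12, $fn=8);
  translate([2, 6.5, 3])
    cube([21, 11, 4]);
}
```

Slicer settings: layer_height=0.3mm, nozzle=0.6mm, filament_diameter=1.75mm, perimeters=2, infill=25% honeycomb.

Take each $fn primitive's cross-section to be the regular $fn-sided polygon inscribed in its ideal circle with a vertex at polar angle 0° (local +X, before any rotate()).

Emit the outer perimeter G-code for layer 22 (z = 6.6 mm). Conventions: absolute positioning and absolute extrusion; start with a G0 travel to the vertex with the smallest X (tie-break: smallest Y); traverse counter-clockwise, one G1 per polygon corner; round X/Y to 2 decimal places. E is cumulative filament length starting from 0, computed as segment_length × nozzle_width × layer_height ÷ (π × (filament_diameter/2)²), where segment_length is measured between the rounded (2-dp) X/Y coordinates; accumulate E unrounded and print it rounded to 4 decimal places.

G0 X-14.50 Y1.00 Z6.60
G1 X-10.99 Y-7.49 E0.6875
G1 X-2.50 Y-11.00 E1.3750
G1 X5.99 Y-7.49 E2.0625
G1 X8.27 Y-1.97 E2.5095
G1 X11.95 Y-0.45 E2.8074
G1 X14.00 Y4.50 E3.2084
G1 X13.17 Y6.50 E3.3704
G1 X23.00 Y6.50 E4.1061
G1 X23.00 Y17.50 E4.9292
G1 X2.00 Y17.50 E6.5008
G1 X2.00 Y14.50 E6.7253
G1 X0.00 Y14.50 E6.8750
G1 X0.00 Y11.96 E7.0650
G1 X-2.50 Y13.00 E7.2677
G1 X-10.99 Y9.49 E7.9552
G1 X-14.50 Y1.00 E8.6427

At z = 6.6 mm: the cube is present — its section is the full 7×14.5 rectangle; the r=7 cylinder at (7, 4.5) gives a regular 8-gon of circumradius 7 (constant along its height); the r=12 cylinder at (-2.5, 1) contributes a regular 8-gon of circumradius 12; the cube at (2, 6.5) (footprint 21×11) is included at this height; Taking the union: the regions partially overlap (shared area 216.83 mm²), so overlapping operands fuse into one piece — 1 connected region. The outline is a single polygon with 16 vertices. Extrusion per mm of travel: 0.6 × 0.3 / (π × 0.875²) = 0.074835. Accumulating E over each segment gives final E = 8.6427.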